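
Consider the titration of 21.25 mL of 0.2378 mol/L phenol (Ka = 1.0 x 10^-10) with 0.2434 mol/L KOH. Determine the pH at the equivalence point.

n(C6H5OH) = 0.2378 x 0.02125 = 0.005053 mol; V(KOH) at equivalence = 0.005053/0.2434 = 0.02076 L.
At equivalence all the acid is converted to C6H5O-; total volume = 0.02125 + 0.02076 = 0.04201 L, so [C6H5O-] = 0.005053/0.04201 = 0.1203 M.
Kb = Kw/Ka = 1.0e-14 / 1.0 x 10^-10 = 0.000100.
[OH^-] = sqrt(Kb x [C6H5O-]) = sqrt(0.000100 x 0.1203) = 0.00347 M.
pOH = 2.46, so pH = 14.00 - 2.46 = 11.54.

11.54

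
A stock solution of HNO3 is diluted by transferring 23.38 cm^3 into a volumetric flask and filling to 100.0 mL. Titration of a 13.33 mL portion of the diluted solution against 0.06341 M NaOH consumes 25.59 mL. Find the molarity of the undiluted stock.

0.521 M

n(NaOH) = 0.06341 x 0.02559 = 0.001623 mol.
n(HNO3) in the aliquot = 0.001623 mol.
[diluted HNO3] = 0.001623 / 0.01333 = 0.1217 M.
Dilution factor = 100.0/23.38 = 4.277, so [stock] = 0.1217 x 4.277 = 0.521 M.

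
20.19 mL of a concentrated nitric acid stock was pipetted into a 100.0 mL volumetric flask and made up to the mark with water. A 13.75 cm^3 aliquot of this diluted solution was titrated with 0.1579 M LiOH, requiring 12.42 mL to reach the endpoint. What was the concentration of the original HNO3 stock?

n(LiOH) = 0.1579 x 0.01242 = 0.001961 mol.
n(HNO3) in the aliquot = 0.001961 mol.
[diluted HNO3] = 0.001961 / 0.01375 = 0.1426 M.
Dilution factor = 100.0/20.19 = 4.953, so [stock] = 0.1426 x 4.953 = 0.706 M.

0.706 M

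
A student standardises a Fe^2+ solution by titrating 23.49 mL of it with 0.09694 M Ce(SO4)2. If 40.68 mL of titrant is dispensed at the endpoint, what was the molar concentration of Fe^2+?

n(Ce(SO4)2) = 0.09694 x 0.04068 = 0.003944 mol.
From the balanced equation, 1 mol Ce(SO4)2 reacts with 1 mol Fe^2+, so n(Fe^2+) = 0.003944 x 1/1 = 0.003944 mol.
[Fe^2+] = 0.003944 / 0.02349 L = 0.168 M.

0.168 M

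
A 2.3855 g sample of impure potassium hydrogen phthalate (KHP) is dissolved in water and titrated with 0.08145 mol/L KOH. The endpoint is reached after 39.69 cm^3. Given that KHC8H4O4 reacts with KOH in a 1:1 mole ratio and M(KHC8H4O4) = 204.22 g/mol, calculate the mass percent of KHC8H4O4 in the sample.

n(KOH) = 0.08145 x 0.03969 = 0.003233 mol.
n(KHC8H4O4) = 0.003233 / 1 = 0.003233 mol.
mass of KHC8H4O4 = 0.003233 x 204.22 = 0.6602 g.
% purity = 0.6602 / 2.3855 x 100 = 27.7%.

27.7%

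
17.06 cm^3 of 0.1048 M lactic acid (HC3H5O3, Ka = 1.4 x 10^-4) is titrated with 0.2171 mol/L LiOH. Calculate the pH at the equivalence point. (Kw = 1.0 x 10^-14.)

8.35

n(HC3H5O3) = 0.1048 x 0.01706 = 0.001788 mol; V(LiOH) at equivalence = 0.001788/0.2171 = 0.008235 L.
At equivalence all the acid is converted to C3H5O3-; total volume = 0.01706 + 0.008235 = 0.02530 L, so [C3H5O3-] = 0.001788/0.02530 = 0.07068 M.
Kb = Kw/Ka = 1.0e-14 / 1.4 x 10^-4 = 7.14e-11.
[OH^-] = sqrt(Kb x [C3H5O3-]) = sqrt(7.14e-11 x 0.07068) = 2.25e-6 M.
pOH = 5.65, so pH = 14.00 - 5.65 = 8.35.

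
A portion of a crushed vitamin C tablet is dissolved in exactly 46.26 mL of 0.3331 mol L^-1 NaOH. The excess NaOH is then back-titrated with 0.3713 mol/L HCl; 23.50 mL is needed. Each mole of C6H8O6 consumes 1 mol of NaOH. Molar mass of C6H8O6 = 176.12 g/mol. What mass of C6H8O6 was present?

1.18 g

Total n(NaOH) added = 0.3331 x 0.04626 = 0.01541 mol.
n(HCl) used = 0.3713 x 0.02350 = 0.008726 mol, which equals the excess n(NaOH).
So n(NaOH) consumed by the sample = 0.01541 - 0.008726 = 0.006684 mol.
n(C6H8O6) = 0.006684 / 1 = 0.006684 mol.
mass = 0.006684 mol x 176.12 g/mol = 1.18 g.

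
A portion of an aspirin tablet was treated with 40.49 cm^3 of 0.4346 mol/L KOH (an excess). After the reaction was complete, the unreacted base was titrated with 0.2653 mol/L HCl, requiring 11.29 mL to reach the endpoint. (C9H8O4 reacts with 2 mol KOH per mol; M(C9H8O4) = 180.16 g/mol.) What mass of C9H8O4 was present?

1.32 g

Total n(KOH) added = 0.4346 x 0.04049 = 0.01760 mol.
n(HCl) used = 0.2653 x 0.01129 = 0.002995 mol, which equals the excess n(KOH).
So n(KOH) consumed by the sample = 0.01760 - 0.002995 = 0.01460 mol.
n(C9H8O4) = 0.01460 / 2 = 0.007301 mol.
mass = 0.007301 mol x 180.16 g/mol = 1.32 g.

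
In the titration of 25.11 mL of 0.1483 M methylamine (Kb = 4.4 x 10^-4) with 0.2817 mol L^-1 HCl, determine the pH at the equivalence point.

n(CH3NH2) = 0.1483 x 0.02511 = 0.003724 mol; V(HCl) at equivalence = 0.003724/0.2817 = 0.01322 L.
At equivalence the base is fully converted to CH3NH3+; total volume = 0.03833 L, so [CH3NH3+] = 0.003724/0.03833 = 0.09715 M.
Ka(CH3NH3+) = Kw/Kb = 1.0e-14 / 4.4 x 10^-4 = 2.27e-11.
[H^+] = sqrt(Ka x [CH3NH3+]) = sqrt(2.27e-11 x 0.09715) = 1.49e-6 M.
pH = -log(1.49e-6) = 5.83.

5.83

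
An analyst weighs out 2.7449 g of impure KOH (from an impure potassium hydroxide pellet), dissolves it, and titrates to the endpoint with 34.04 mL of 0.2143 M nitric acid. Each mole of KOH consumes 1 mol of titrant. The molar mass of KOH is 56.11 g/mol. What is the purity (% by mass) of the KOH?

n(HNO3) = 0.2143 x 0.03404 = 0.007295 mol.
n(KOH) = 0.007295 / 1 = 0.007295 mol.
mass of KOH = 0.007295 x 56.11 = 0.4093 g.
% purity = 0.4093 / 2.7449 x 100 = 14.9%.

14.9%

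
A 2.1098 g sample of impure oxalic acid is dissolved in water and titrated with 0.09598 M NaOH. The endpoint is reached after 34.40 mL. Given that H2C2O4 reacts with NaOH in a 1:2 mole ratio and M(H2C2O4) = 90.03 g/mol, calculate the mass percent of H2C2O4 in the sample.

n(NaOH) = 0.09598 x 0.03440 = 0.003302 mol.
n(H2C2O4) = 0.003302 / 2 = 0.001651 mol.
mass of H2C2O4 = 0.001651 x 90.03 = 0.1486 g.
% purity = 0.1486 / 2.1098 x 100 = 7.04%.

7.04%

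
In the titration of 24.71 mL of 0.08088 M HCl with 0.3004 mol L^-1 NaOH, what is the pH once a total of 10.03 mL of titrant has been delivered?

n(acid) = 0.08088 x 0.02471 = 0.001999 mol; n(NaOH) added = 0.3004 x 0.01003 = 0.003013 mol.
Base is in excess by 0.003013 - 0.001999 = 0.001014 mol in a total volume of 0.03474 L.
[OH^-] = 0.001014/0.03474 = 0.02920 M, so pOH = 1.53 and pH = 14.00 - 1.53 = 12.47.

12.47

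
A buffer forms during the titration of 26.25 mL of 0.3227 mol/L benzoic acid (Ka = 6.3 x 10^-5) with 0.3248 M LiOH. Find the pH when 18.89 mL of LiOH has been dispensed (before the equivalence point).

Initial n(C6H5COOH) = 0.3227 x 0.02625 = 0.008471 mol.
n(LiOH) added = 0.3248 x 0.01889 = 0.006135 mol, converting that many moles of C6H5COOH to C6H5COO-.
Remaining n(C6H5COOH) = 0.002335 mol; n(C6H5COO-) = 0.006135 mol.
By Henderson-Hasselbalch, pH = pKa + log([A^-]/[HA]) = 4.20 + log(0.006135/0.002335) = 4.20 + (+0.42) = 4.62.

4.62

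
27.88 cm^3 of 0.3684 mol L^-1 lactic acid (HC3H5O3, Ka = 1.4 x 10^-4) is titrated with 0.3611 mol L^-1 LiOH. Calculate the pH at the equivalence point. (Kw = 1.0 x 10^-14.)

n(HC3H5O3) = 0.3684 x 0.02788 = 0.01027 mol; V(LiOH) at equivalence = 0.01027/0.3611 = 0.02844 L.
At equivalence all the acid is converted to C3H5O3-; total volume = 0.02788 + 0.02844 = 0.05632 L, so [C3H5O3-] = 0.01027/0.05632 = 0.1824 M.
Kb = Kw/Ka = 1.0e-14 / 1.4 x 10^-4 = 7.14e-11.
[OH^-] = sqrt(Kb x [C3H5O3-]) = sqrt(7.14e-11 x 0.1824) = 3.61e-6 M.
pOH = 5.44, so pH = 14.00 - 5.44 = 8.56.

8.56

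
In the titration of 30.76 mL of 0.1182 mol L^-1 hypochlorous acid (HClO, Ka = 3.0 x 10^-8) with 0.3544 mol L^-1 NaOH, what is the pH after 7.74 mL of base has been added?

Initial n(HClO) = 0.1182 x 0.03076 = 0.003636 mol.
n(NaOH) added = 0.3544 x 0.007740 = 0.002743 mol, converting that many moles of HClO to ClO-.
Remaining n(HClO) = 0.0008928 mol; n(ClO-) = 0.002743 mol.
By Henderson-Hasselbalch, pH = pKa + log([A^-]/[HA]) = 7.52 + log(0.002743/0.0008928) = 7.52 + (+0.49) = 8.01.

8.01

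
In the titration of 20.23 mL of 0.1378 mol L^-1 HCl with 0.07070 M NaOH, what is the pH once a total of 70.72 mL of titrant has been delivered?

12.39

n(acid) = 0.1378 x 0.02023 = 0.002788 mol; n(NaOH) added = 0.07070 x 0.07072 = 0.005000 mol.
Base is in excess by 0.005000 - 0.002788 = 0.002212 mol in a total volume of 0.09095 L.
[OH^-] = 0.002212/0.09095 = 0.02432 M, so pOH = 1.61 and pH = 14.00 - 1.61 = 12.39.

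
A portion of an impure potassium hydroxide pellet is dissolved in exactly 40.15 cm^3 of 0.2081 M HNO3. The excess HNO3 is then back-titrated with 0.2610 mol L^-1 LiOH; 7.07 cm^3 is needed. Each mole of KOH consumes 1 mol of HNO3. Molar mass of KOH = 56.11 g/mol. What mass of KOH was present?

Total n(HNO3) added = 0.2081 x 0.04015 = 0.008355 mol.
n(LiOH) used = 0.2610 x 0.007070 = 0.001845 mol, which equals the excess n(HNO3).
So n(HNO3) consumed by the sample = 0.008355 - 0.001845 = 0.006510 mol.
n(KOH) = 0.006510 / 1 = 0.006510 mol.
mass = 0.006510 mol x 56.11 g/mol = 0.365 g.

0.365 g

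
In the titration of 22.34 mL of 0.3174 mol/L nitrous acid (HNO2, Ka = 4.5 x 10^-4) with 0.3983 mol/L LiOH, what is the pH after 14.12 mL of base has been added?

3.93

Initial n(HNO2) = 0.3174 x 0.02234 = 0.007091 mol.
n(LiOH) added = 0.3983 x 0.01412 = 0.005624 mol, converting that many moles of HNO2 to NO2-.
Remaining n(HNO2) = 0.001467 mol; n(NO2-) = 0.005624 mol.
By Henderson-Hasselbalch, pH = pKa + log([A^-]/[HA]) = 3.35 + log(0.005624/0.001467) = 3.35 + (+0.58) = 3.93.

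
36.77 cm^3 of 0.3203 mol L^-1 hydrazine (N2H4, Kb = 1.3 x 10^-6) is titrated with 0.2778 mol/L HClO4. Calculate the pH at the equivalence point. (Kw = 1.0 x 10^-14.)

4.47

n(N2H4) = 0.3203 x 0.03677 = 0.01178 mol; V(HClO4) at equivalence = 0.01178/0.2778 = 0.04240 L.
At equivalence the base is fully converted to N2H5+; total volume = 0.07917 L, so [N2H5+] = 0.01178/0.07917 = 0.1488 M.
Ka(N2H5+) = Kw/Kb = 1.0e-14 / 1.3 x 10^-6 = 7.69e-9.
[H^+] = sqrt(Ka x [N2H5+]) = sqrt(7.69e-9 x 0.1488) = 3.38e-5 M.
pH = -log(3.38e-5) = 4.47.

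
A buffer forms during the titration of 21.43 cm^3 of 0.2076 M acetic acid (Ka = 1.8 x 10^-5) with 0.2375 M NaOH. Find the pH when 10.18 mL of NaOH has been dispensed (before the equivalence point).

4.82

Initial n(CH3COOH) = 0.2076 x 0.02143 = 0.004449 mol.
n(NaOH) added = 0.2375 x 0.01018 = 0.002418 mol, converting that many moles of CH3COOH to CH3COO-.
Remaining n(CH3COOH) = 0.002031 mol; n(CH3COO-) = 0.002418 mol.
By Henderson-Hasselbalch, pH = pKa + log([A^-]/[HA]) = 4.74 + log(0.002418/0.002031) = 4.74 + (+0.08) = 4.82.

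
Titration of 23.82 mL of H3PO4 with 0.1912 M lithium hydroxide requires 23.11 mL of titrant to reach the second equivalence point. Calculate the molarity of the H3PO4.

n(LiOH) = 0.1912 x 0.02311 = 0.004419 mol.
At the second equivalence point, 2 mol OH^- react per mol H3PO4, so n(H3PO4) = 0.004419 / 2 = 0.002209 mol.
[H3PO4] = 0.002209 / 0.02382 L = 0.0928 M.

0.0928 M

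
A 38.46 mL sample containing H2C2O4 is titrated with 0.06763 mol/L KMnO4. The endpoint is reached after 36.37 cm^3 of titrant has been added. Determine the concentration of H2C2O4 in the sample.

0.160 M

n(KMnO4) = 0.06763 x 0.03637 = 0.002460 mol.
From the balanced equation, 2 mol KMnO4 reacts with 5 mol H2C2O4, so n(H2C2O4) = 0.002460 x 5/2 = 0.006149 mol.
[H2C2O4] = 0.006149 / 0.03846 L = 0.160 M.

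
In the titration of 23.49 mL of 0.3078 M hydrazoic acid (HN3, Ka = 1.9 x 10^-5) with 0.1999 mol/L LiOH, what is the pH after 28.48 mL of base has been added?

5.29

Initial n(HN3) = 0.3078 x 0.02349 = 0.007230 mol.
n(LiOH) added = 0.1999 x 0.02848 = 0.005693 mol, converting that many moles of HN3 to N3-.
Remaining n(HN3) = 0.001537 mol; n(N3-) = 0.005693 mol.
By Henderson-Hasselbalch, pH = pKa + log([A^-]/[HA]) = 4.72 + log(0.005693/0.001537) = 4.72 + (+0.57) = 5.29.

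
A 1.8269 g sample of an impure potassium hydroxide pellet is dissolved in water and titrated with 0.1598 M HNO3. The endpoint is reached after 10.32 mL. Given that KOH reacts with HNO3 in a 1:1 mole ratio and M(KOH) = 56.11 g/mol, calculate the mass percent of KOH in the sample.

n(HNO3) = 0.1598 x 0.01032 = 0.001649 mol.
n(KOH) = 0.001649 / 1 = 0.001649 mol.
mass of KOH = 0.001649 x 56.11 = 0.09253 g.
% purity = 0.09253 / 1.8269 x 100 = 5.07%.

5.07%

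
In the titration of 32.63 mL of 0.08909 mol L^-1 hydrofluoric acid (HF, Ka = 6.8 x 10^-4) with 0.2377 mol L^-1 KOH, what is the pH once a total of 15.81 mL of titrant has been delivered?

12.24

n(acid) = 0.08909 x 0.03263 = 0.002907 mol; n(KOH) added = 0.2377 x 0.01581 = 0.003758 mol.
Base is in excess by 0.003758 - 0.002907 = 0.0008510 mol in a total volume of 0.04844 L.
[OH^-] = 0.0008510/0.04844 = 0.01757 M, so pOH = 1.76 and pH = 14.00 - 1.76 = 12.24.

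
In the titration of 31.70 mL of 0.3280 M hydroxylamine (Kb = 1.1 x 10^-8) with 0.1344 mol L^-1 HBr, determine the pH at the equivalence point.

n(NH2OH) = 0.3280 x 0.03170 = 0.01040 mol; V(HBr) at equivalence = 0.01040/0.1344 = 0.07736 L.
At equivalence the base is fully converted to NH3OH+; total volume = 0.1091 L, so [NH3OH+] = 0.01040/0.1091 = 0.09534 M.
Ka(NH3OH+) = Kw/Kb = 1.0e-14 / 1.1 x 10^-8 = 9.09e-7.
[H^+] = sqrt(Ka x [NH3OH+]) = sqrt(9.09e-7 x 0.09534) = 0.000294 M.
pH = -log(0.000294) = 3.53.

3.53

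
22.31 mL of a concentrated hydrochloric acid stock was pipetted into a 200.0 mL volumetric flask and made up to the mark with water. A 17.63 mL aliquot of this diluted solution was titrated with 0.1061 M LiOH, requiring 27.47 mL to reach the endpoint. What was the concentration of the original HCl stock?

n(LiOH) = 0.1061 x 0.02747 = 0.002915 mol.
n(HCl) in the aliquot = 0.002915 mol.
[diluted HCl] = 0.002915 / 0.01763 = 0.1653 M.
Dilution factor = 200.0/22.31 = 8.965, so [stock] = 0.1653 x 8.965 = 1.48 M.

1.48 M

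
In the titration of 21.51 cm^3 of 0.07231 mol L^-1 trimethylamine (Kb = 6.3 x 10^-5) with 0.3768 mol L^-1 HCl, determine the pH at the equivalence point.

5.51

n((CH3)3N) = 0.07231 x 0.02151 = 0.001555 mol; V(HCl) at equivalence = 0.001555/0.3768 = 0.004128 L.
At equivalence the base is fully converted to (CH3)3NH+; total volume = 0.02564 L, so [(CH3)3NH+] = 0.001555/0.02564 = 0.06067 M.
Ka((CH3)3NH+) = Kw/Kb = 1.0e-14 / 6.3 x 10^-5 = 1.59e-10.
[H^+] = sqrt(Ka x [(CH3)3NH+]) = sqrt(1.59e-10 x 0.06067) = 3.10e-6 M.
pH = -log(3.10e-6) = 5.51.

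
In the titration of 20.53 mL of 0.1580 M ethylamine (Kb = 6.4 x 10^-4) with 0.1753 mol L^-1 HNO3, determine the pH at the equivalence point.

n(C2H5NH2) = 0.1580 x 0.02053 = 0.003244 mol; V(HNO3) at equivalence = 0.003244/0.1753 = 0.01850 L.
At equivalence the base is fully converted to C2H5NH3+; total volume = 0.03903 L, so [C2H5NH3+] = 0.003244/0.03903 = 0.08310 M.
Ka(C2H5NH3+) = Kw/Kb = 1.0e-14 / 6.4 x 10^-4 = 1.56e-11.
[H^+] = sqrt(Ka x [C2H5NH3+]) = sqrt(1.56e-11 x 0.08310) = 1.14e-6 M.
pH = -log(1.14e-6) = 5.94.

5.94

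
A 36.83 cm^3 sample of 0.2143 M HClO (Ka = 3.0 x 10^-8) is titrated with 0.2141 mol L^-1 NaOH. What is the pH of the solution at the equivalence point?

10.28

n(HClO) = 0.2143 x 0.03683 = 0.007893 mol; V(NaOH) at equivalence = 0.007893/0.2141 = 0.03686 L.
At equivalence all the acid is converted to ClO-; total volume = 0.03683 + 0.03686 = 0.07369 L, so [ClO-] = 0.007893/0.07369 = 0.1071 M.
Kb = Kw/Ka = 1.0e-14 / 3.0 x 10^-8 = 3.33e-7.
[OH^-] = sqrt(Kb x [ClO-]) = sqrt(3.33e-7 x 0.1071) = 0.000189 M.
pOH = 3.72, so pH = 14.00 - 3.72 = 10.28.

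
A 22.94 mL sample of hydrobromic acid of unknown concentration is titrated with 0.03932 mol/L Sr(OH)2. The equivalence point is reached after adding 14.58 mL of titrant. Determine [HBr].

n(Sr(OH)2) delivered = 0.03932 x 0.01458 = 0.0005733 mol.
The reaction is 2 HBr + 1 Sr(OH)2, so n(HBr) = 0.0005733 x 2/1 = 0.001147 mol.
[HBr] = 0.001147 mol / 0.02294 L = 0.0500 M.

0.0500 M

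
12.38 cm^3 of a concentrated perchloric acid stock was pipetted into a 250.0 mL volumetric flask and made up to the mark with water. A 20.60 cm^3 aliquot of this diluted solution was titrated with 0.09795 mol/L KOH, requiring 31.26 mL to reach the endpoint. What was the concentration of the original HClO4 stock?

n(KOH) = 0.09795 x 0.03126 = 0.003062 mol.
n(HClO4) in the aliquot = 0.003062 mol.
[diluted HClO4] = 0.003062 / 0.02060 = 0.1486 M.
Dilution factor = 250.0/12.38 = 20.19, so [stock] = 0.1486 x 20.19 = 3.00 M.

3.00 M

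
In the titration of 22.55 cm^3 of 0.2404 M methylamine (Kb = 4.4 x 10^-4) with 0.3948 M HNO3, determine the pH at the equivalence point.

n(CH3NH2) = 0.2404 x 0.02255 = 0.005421 mol; V(HNO3) at equivalence = 0.005421/0.3948 = 0.01373 L.
At equivalence the base is fully converted to CH3NH3+; total volume = 0.03628 L, so [CH3NH3+] = 0.005421/0.03628 = 0.1494 M.
Ka(CH3NH3+) = Kw/Kb = 1.0e-14 / 4.4 x 10^-4 = 2.27e-11.
[H^+] = sqrt(Ka x [CH3NH3+]) = sqrt(2.27e-11 x 0.1494) = 1.84e-6 M.
pH = -log(1.84e-6) = 5.73.

5.73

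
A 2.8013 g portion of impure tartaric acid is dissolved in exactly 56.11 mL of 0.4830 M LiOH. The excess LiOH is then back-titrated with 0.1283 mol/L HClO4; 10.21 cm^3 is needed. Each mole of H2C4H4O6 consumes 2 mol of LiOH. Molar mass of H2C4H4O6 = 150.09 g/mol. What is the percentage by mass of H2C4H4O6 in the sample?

Total n(LiOH) added = 0.4830 x 0.05611 = 0.02710 mol.
n(HClO4) used = 0.1283 x 0.01021 = 0.001310 mol, which equals the excess n(LiOH).
So n(LiOH) consumed by the sample = 0.02710 - 0.001310 = 0.02579 mol.
n(H2C4H4O6) = 0.02579 / 2 = 0.01290 mol.
mass H2C4H4O6 = 0.01290 x 150.09 = 1.935 g, so %H2C4H4O6 = 1.935/2.8013 x 100 = 69.1%.

69.1%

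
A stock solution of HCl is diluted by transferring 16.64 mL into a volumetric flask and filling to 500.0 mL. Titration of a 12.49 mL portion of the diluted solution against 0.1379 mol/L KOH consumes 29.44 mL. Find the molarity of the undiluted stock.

9.77 M

n(KOH) = 0.1379 x 0.02944 = 0.004060 mol.
n(HCl) in the aliquot = 0.004060 mol.
[diluted HCl] = 0.004060 / 0.01249 = 0.3250 M.
Dilution factor = 500.0/16.64 = 30.05, so [stock] = 0.3250 x 30.05 = 9.77 M.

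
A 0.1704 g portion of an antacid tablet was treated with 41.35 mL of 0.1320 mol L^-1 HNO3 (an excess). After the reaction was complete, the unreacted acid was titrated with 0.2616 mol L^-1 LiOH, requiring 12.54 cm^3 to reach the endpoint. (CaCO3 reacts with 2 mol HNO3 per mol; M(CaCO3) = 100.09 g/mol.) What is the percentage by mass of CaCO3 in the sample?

Total n(HNO3) added = 0.1320 x 0.04135 = 0.005458 mol.
n(LiOH) used = 0.2616 x 0.01254 = 0.003280 mol, which equals the excess n(HNO3).
So n(HNO3) consumed by the sample = 0.005458 - 0.003280 = 0.002178 mol.
n(CaCO3) = 0.002178 / 2 = 0.001089 mol.
mass CaCO3 = 0.001089 x 100.09 = 0.1090 g, so %CaCO3 = 0.1090/0.1704 x 100 = 64.0%.

64.0%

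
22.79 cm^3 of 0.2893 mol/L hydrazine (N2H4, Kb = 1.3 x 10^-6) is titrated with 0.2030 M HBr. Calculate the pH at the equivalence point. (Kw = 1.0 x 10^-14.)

4.52

n(N2H4) = 0.2893 x 0.02279 = 0.006593 mol; V(HBr) at equivalence = 0.006593/0.2030 = 0.03248 L.
At equivalence the base is fully converted to N2H5+; total volume = 0.05527 L, so [N2H5+] = 0.006593/0.05527 = 0.1193 M.
Ka(N2H5+) = Kw/Kb = 1.0e-14 / 1.3 x 10^-6 = 7.69e-9.
[H^+] = sqrt(Ka x [N2H5+]) = sqrt(7.69e-9 x 0.1193) = 3.03e-5 M.
pH = -log(3.03e-5) = 4.52.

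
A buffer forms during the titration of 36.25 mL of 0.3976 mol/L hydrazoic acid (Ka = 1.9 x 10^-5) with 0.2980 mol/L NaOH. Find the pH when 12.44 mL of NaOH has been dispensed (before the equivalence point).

4.26

Initial n(HN3) = 0.3976 x 0.03625 = 0.01441 mol.
n(NaOH) added = 0.2980 x 0.01244 = 0.003707 mol, converting that many moles of HN3 to N3-.
Remaining n(HN3) = 0.01071 mol; n(N3-) = 0.003707 mol.
By Henderson-Hasselbalch, pH = pKa + log([A^-]/[HA]) = 4.72 + log(0.003707/0.01071) = 4.72 + (-0.46) = 4.26.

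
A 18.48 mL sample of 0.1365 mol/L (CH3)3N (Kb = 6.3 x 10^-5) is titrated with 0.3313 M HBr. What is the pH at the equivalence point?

n((CH3)3N) = 0.1365 x 0.01848 = 0.002523 mol; V(HBr) at equivalence = 0.002523/0.3313 = 0.007614 L.
At equivalence the base is fully converted to (CH3)3NH+; total volume = 0.02609 L, so [(CH3)3NH+] = 0.002523/0.02609 = 0.09667 M.
Ka((CH3)3NH+) = Kw/Kb = 1.0e-14 / 6.3 x 10^-5 = 1.59e-10.
[H^+] = sqrt(Ka x [(CH3)3NH+]) = sqrt(1.59e-10 x 0.09667) = 3.92e-6 M.
pH = -log(3.92e-6) = 5.41.

5.41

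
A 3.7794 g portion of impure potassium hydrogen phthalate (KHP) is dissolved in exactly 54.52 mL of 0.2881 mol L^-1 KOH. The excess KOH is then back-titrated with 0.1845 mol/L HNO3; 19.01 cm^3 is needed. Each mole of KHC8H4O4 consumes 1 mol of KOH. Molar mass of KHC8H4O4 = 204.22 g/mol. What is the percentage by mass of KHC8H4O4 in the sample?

Total n(KOH) added = 0.2881 x 0.05452 = 0.01571 mol.
n(HNO3) used = 0.1845 x 0.01901 = 0.003507 mol, which equals the excess n(KOH).
So n(KOH) consumed by the sample = 0.01571 - 0.003507 = 0.01220 mol.
n(KHC8H4O4) = 0.01220 / 1 = 0.01220 mol.
mass KHC8H4O4 = 0.01220 x 204.22 = 2.491 g, so %KHC8H4O4 = 2.491/3.7794 x 100 = 65.9%.

65.9%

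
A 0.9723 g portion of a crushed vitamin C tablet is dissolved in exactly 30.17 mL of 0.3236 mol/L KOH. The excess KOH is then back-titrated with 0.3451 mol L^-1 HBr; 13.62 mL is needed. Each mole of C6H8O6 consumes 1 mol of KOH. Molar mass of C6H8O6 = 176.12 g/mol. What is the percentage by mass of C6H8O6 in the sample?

91.7%

Total n(KOH) added = 0.3236 x 0.03017 = 0.009763 mol.
n(HBr) used = 0.3451 x 0.01362 = 0.004700 mol, which equals the excess n(KOH).
So n(KOH) consumed by the sample = 0.009763 - 0.004700 = 0.005063 mol.
n(C6H8O6) = 0.005063 / 1 = 0.005063 mol.
mass C6H8O6 = 0.005063 x 176.12 = 0.8917 g, so %C6H8O6 = 0.8917/0.9723 x 100 = 91.7%.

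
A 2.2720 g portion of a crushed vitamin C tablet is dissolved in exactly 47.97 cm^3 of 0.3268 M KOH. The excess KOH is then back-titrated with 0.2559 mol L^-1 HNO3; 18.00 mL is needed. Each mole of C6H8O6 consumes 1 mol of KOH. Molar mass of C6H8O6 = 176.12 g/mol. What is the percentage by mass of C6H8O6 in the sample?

85.8%

Total n(KOH) added = 0.3268 x 0.04797 = 0.01568 mol.
n(HNO3) used = 0.2559 x 0.01800 = 0.004606 mol, which equals the excess n(KOH).
So n(KOH) consumed by the sample = 0.01568 - 0.004606 = 0.01107 mol.
n(C6H8O6) = 0.01107 / 1 = 0.01107 mol.
mass C6H8O6 = 0.01107 x 176.12 = 1.950 g, so %C6H8O6 = 1.950/2.2720 x 100 = 85.8%.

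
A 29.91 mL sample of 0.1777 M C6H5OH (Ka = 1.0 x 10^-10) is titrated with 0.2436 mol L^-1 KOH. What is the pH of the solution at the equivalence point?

11.51

n(C6H5OH) = 0.1777 x 0.02991 = 0.005315 mol; V(KOH) at equivalence = 0.005315/0.2436 = 0.02182 L.
At equivalence all the acid is converted to C6H5O-; total volume = 0.02991 + 0.02182 = 0.05173 L, so [C6H5O-] = 0.005315/0.05173 = 0.1027 M.
Kb = Kw/Ka = 1.0e-14 / 1.0 x 10^-10 = 0.000100.
[OH^-] = sqrt(Kb x [C6H5O-]) = sqrt(0.000100 x 0.1027) = 0.00321 M.
pOH = 2.49, so pH = 14.00 - 2.49 = 11.51.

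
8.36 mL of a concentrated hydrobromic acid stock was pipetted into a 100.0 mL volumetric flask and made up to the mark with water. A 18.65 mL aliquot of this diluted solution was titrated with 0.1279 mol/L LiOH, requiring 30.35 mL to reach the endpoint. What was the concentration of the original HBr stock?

2.49 M

n(LiOH) = 0.1279 x 0.03035 = 0.003882 mol.
n(HBr) in the aliquot = 0.003882 mol.
[diluted HBr] = 0.003882 / 0.01865 = 0.2081 M.
Dilution factor = 100.0/8.360 = 11.96, so [stock] = 0.2081 x 11.96 = 2.49 M.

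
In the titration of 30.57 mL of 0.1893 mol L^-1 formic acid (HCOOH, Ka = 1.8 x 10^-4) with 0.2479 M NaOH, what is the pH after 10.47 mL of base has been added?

3.65

Initial n(HCOOH) = 0.1893 x 0.03057 = 0.005787 mol.
n(NaOH) added = 0.2479 x 0.01047 = 0.002596 mol, converting that many moles of HCOOH to HCOO-.
Remaining n(HCOOH) = 0.003191 mol; n(HCOO-) = 0.002596 mol.
By Henderson-Hasselbalch, pH = pKa + log([A^-]/[HA]) = 3.74 + log(0.002596/0.003191) = 3.74 + (-0.09) = 3.65.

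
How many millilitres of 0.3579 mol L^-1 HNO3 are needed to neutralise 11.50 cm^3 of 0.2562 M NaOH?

8.23 mL

n(NaOH) = 0.2562 mol/L x 0.01150 L = 0.002946 mol.
At equivalence n(HNO3) = n(NaOH) = 0.002946 mol.
V(HNO3) = 0.002946 / 0.3579 = 0.008232 L = 8.23 mL.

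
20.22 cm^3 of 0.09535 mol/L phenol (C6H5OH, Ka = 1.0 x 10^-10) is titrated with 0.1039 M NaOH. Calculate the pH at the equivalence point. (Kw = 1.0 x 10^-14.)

n(C6H5OH) = 0.09535 x 0.02022 = 0.001928 mol; V(NaOH) at equivalence = 0.001928/0.1039 = 0.01856 L.
At equivalence all the acid is converted to C6H5O-; total volume = 0.02022 + 0.01856 = 0.03878 L, so [C6H5O-] = 0.001928/0.03878 = 0.04972 M.
Kb = Kw/Ka = 1.0e-14 / 1.0 x 10^-10 = 0.000100.
[OH^-] = sqrt(Kb x [C6H5O-]) = sqrt(0.000100 x 0.04972) = 0.00223 M.
pOH = 2.65, so pH = 14.00 - 2.65 = 11.35.

11.35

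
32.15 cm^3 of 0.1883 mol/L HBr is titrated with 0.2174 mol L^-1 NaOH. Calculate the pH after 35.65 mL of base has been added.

12.40

n(acid) = 0.1883 x 0.03215 = 0.006054 mol; n(NaOH) added = 0.2174 x 0.03565 = 0.007750 mol.
Base is in excess by 0.007750 - 0.006054 = 0.001696 mol in a total volume of 0.06780 L.
[OH^-] = 0.001696/0.06780 = 0.02502 M, so pOH = 1.60 and pH = 14.00 - 1.60 = 12.40.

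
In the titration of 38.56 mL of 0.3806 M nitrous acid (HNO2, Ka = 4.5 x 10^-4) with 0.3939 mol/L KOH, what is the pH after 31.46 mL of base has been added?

Initial n(HNO2) = 0.3806 x 0.03856 = 0.01468 mol.
n(KOH) added = 0.3939 x 0.03146 = 0.01239 mol, converting that many moles of HNO2 to NO2-.
Remaining n(HNO2) = 0.002284 mol; n(NO2-) = 0.01239 mol.
By Henderson-Hasselbalch, pH = pKa + log([A^-]/[HA]) = 3.35 + log(0.01239/0.002284) = 3.35 + (+0.73) = 4.08.

4.08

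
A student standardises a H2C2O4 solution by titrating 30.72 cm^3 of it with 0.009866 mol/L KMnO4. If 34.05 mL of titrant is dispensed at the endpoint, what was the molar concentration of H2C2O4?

0.0273 M

n(KMnO4) = 0.009866 x 0.03405 = 0.0003359 mol.
From the balanced equation, 2 mol KMnO4 reacts with 5 mol H2C2O4, so n(H2C2O4) = 0.0003359 x 5/2 = 0.0008398 mol.
[H2C2O4] = 0.0008398 / 0.03072 L = 0.0273 M.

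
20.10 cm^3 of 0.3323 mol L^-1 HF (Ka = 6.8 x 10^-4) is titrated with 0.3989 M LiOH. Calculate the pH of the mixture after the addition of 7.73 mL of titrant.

3.10

Initial n(HF) = 0.3323 x 0.02010 = 0.006679 mol.
n(LiOH) added = 0.3989 x 0.007730 = 0.003083 mol, converting that many moles of HF to F-.
Remaining n(HF) = 0.003596 mol; n(F-) = 0.003083 mol.
By Henderson-Hasselbalch, pH = pKa + log([A^-]/[HA]) = 3.17 + log(0.003083/0.003596) = 3.17 + (-0.07) = 3.10.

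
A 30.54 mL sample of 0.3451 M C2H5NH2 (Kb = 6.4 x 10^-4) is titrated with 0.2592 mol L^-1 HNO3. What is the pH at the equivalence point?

5.82

n(C2H5NH2) = 0.3451 x 0.03054 = 0.01054 mol; V(HNO3) at equivalence = 0.01054/0.2592 = 0.04066 L.
At equivalence the base is fully converted to C2H5NH3+; total volume = 0.07120 L, so [C2H5NH3+] = 0.01054/0.07120 = 0.1480 M.
Ka(C2H5NH3+) = Kw/Kb = 1.0e-14 / 6.4 x 10^-4 = 1.56e-11.
[H^+] = sqrt(Ka x [C2H5NH3+]) = sqrt(1.56e-11 x 0.1480) = 1.52e-6 M.
pH = -log(1.52e-6) = 5.82.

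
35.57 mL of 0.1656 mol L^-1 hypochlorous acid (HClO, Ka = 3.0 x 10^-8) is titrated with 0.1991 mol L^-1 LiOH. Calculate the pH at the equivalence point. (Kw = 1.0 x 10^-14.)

n(HClO) = 0.1656 x 0.03557 = 0.005890 mol; V(LiOH) at equivalence = 0.005890/0.1991 = 0.02959 L.
At equivalence all the acid is converted to ClO-; total volume = 0.03557 + 0.02959 = 0.06516 L, so [ClO-] = 0.005890/0.06516 = 0.09041 M.
Kb = Kw/Ka = 1.0e-14 / 3.0 x 10^-8 = 3.33e-7.
[OH^-] = sqrt(Kb x [ClO-]) = sqrt(3.33e-7 x 0.09041) = 0.000174 M.
pOH = 3.76, so pH = 14.00 - 3.76 = 10.24.

10.24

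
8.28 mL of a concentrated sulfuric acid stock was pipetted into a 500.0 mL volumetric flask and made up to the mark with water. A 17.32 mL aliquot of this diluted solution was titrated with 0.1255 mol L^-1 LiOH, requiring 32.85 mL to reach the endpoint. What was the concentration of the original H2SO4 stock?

7.19 M

n(LiOH) = 0.1255 x 0.03285 = 0.004123 mol.
n(H2SO4) in the aliquot = 0.004123 x 1/2 = 0.002061 mol.
[diluted H2SO4] = 0.002061 / 0.01732 = 0.1190 M.
Dilution factor = 500.0/8.280 = 60.39, so [stock] = 0.1190 x 60.39 = 7.19 M.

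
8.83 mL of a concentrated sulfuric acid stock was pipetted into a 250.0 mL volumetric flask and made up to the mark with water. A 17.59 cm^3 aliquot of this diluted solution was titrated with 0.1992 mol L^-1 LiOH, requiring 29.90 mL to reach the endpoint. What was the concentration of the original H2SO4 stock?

4.79 M

n(LiOH) = 0.1992 x 0.02990 = 0.005956 mol.
n(H2SO4) in the aliquot = 0.005956 x 1/2 = 0.002978 mol.
[diluted H2SO4] = 0.002978 / 0.01759 = 0.1693 M.
Dilution factor = 250.0/8.830 = 28.31, so [stock] = 0.1693 x 28.31 = 4.79 M.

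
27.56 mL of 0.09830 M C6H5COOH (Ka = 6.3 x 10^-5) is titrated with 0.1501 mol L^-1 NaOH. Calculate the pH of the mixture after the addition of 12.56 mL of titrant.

Initial n(C6H5COOH) = 0.09830 x 0.02756 = 0.002709 mol.
n(NaOH) added = 0.1501 x 0.01256 = 0.001885 mol, converting that many moles of C6H5COOH to C6H5COO-.
Remaining n(C6H5COOH) = 0.0008239 mol; n(C6H5COO-) = 0.001885 mol.
By Henderson-Hasselbalch, pH = pKa + log([A^-]/[HA]) = 4.20 + log(0.001885/0.0008239) = 4.20 + (+0.36) = 4.56.

4.56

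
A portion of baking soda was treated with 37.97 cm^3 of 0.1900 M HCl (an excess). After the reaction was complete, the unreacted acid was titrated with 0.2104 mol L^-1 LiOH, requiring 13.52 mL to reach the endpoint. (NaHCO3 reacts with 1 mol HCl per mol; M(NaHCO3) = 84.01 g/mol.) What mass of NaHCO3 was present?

0.367 g

Total n(HCl) added = 0.1900 x 0.03797 = 0.007214 mol.
n(LiOH) used = 0.2104 x 0.01352 = 0.002845 mol, which equals the excess n(HCl).
So n(HCl) consumed by the sample = 0.007214 - 0.002845 = 0.004370 mol.
n(NaHCO3) = 0.004370 / 1 = 0.004370 mol.
mass = 0.004370 mol x 84.01 g/mol = 0.367 g.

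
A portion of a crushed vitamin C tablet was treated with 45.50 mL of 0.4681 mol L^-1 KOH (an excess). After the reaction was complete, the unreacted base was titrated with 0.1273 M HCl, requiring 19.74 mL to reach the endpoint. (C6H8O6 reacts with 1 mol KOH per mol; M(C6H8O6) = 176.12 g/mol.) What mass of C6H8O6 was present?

Total n(KOH) added = 0.4681 x 0.04550 = 0.02130 mol.
n(HCl) used = 0.1273 x 0.01974 = 0.002513 mol, which equals the excess n(KOH).
So n(KOH) consumed by the sample = 0.02130 - 0.002513 = 0.01879 mol.
n(C6H8O6) = 0.01879 / 1 = 0.01879 mol.
mass = 0.01879 mol x 176.12 g/mol = 3.31 g.

3.31 g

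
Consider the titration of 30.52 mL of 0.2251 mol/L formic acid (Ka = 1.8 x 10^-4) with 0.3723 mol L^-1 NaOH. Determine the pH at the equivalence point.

8.45

n(HCOOH) = 0.2251 x 0.03052 = 0.006870 mol; V(NaOH) at equivalence = 0.006870/0.3723 = 0.01845 L.
At equivalence all the acid is converted to HCOO-; total volume = 0.03052 + 0.01845 = 0.04897 L, so [HCOO-] = 0.006870/0.04897 = 0.1403 M.
Kb = Kw/Ka = 1.0e-14 / 1.8 x 10^-4 = 5.56e-11.
[OH^-] = sqrt(Kb x [HCOO-]) = sqrt(5.56e-11 x 0.1403) = 2.79e-6 M.
pOH = 5.55, so pH = 14.00 - 5.55 = 8.45.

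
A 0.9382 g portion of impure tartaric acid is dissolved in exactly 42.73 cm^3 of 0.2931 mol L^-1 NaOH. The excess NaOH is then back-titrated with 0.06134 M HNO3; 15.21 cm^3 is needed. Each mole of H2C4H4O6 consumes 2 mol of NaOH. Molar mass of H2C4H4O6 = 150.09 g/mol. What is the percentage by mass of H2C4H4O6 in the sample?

92.7%

Total n(NaOH) added = 0.2931 x 0.04273 = 0.01252 mol.
n(HNO3) used = 0.06134 x 0.01521 = 0.0009330 mol, which equals the excess n(NaOH).
So n(NaOH) consumed by the sample = 0.01252 - 0.0009330 = 0.01159 mol.
n(H2C4H4O6) = 0.01159 / 2 = 0.005796 mol.
mass H2C4H4O6 = 0.005796 x 150.09 = 0.8699 g, so %H2C4H4O6 = 0.8699/0.9382 x 100 = 92.7%.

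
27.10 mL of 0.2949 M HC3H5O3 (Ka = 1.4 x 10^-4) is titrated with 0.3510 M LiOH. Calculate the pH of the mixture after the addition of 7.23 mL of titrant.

3.52

Initial n(HC3H5O3) = 0.2949 x 0.02710 = 0.007992 mol.
n(LiOH) added = 0.3510 x 0.007230 = 0.002538 mol, converting that many moles of HC3H5O3 to C3H5O3-.
Remaining n(HC3H5O3) = 0.005454 mol; n(C3H5O3-) = 0.002538 mol.
By Henderson-Hasselbalch, pH = pKa + log([A^-]/[HA]) = 3.85 + log(0.002538/0.005454) = 3.85 + (-0.33) = 3.52.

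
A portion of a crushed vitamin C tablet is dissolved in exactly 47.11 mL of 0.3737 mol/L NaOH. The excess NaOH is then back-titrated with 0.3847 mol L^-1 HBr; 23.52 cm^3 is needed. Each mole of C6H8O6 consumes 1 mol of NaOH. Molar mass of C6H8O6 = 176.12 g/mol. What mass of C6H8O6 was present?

Total n(NaOH) added = 0.3737 x 0.04711 = 0.01761 mol.
n(HBr) used = 0.3847 x 0.02352 = 0.009048 mol, which equals the excess n(NaOH).
So n(NaOH) consumed by the sample = 0.01761 - 0.009048 = 0.008557 mol.
n(C6H8O6) = 0.008557 / 1 = 0.008557 mol.
mass = 0.008557 mol x 176.12 g/mol = 1.51 g.

1.51 g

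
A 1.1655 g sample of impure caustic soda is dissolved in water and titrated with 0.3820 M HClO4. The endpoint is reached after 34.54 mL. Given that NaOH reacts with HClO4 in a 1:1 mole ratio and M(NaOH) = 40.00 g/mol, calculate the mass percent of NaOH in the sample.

n(HClO4) = 0.3820 x 0.03454 = 0.01319 mol.
n(NaOH) = 0.01319 / 1 = 0.01319 mol.
mass of NaOH = 0.01319 x 40.00 = 0.5278 g.
% purity = 0.5278 / 1.1655 x 100 = 45.3%.

45.3%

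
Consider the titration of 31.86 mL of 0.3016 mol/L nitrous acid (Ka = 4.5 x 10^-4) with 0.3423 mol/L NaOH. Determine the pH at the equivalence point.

n(HNO2) = 0.3016 x 0.03186 = 0.009609 mol; V(NaOH) at equivalence = 0.009609/0.3423 = 0.02807 L.
At equivalence all the acid is converted to NO2-; total volume = 0.03186 + 0.02807 = 0.05993 L, so [NO2-] = 0.009609/0.05993 = 0.1603 M.
Kb = Kw/Ka = 1.0e-14 / 4.5 x 10^-4 = 2.22e-11.
[OH^-] = sqrt(Kb x [NO2-]) = sqrt(2.22e-11 x 0.1603) = 1.89e-6 M.
pOH = 5.72, so pH = 14.00 - 5.72 = 8.28.

8.28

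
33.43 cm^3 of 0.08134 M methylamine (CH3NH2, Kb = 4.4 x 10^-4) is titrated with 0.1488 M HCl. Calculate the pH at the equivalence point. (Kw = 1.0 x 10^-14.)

5.96

n(CH3NH2) = 0.08134 x 0.03343 = 0.002719 mol; V(HCl) at equivalence = 0.002719/0.1488 = 0.01827 L.
At equivalence the base is fully converted to CH3NH3+; total volume = 0.05170 L, so [CH3NH3+] = 0.002719/0.05170 = 0.05259 M.
Ka(CH3NH3+) = Kw/Kb = 1.0e-14 / 4.4 x 10^-4 = 2.27e-11.
[H^+] = sqrt(Ka x [CH3NH3+]) = sqrt(2.27e-11 x 0.05259) = 1.09e-6 M.
pH = -log(1.09e-6) = 5.96.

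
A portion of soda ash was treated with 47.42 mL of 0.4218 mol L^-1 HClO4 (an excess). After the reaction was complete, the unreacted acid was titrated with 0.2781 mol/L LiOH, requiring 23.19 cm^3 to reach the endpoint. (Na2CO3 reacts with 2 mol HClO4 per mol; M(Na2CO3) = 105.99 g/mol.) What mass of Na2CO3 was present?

Total n(HClO4) added = 0.4218 x 0.04742 = 0.02000 mol.
n(LiOH) used = 0.2781 x 0.02319 = 0.006449 mol, which equals the excess n(HClO4).
So n(HClO4) consumed by the sample = 0.02000 - 0.006449 = 0.01355 mol.
n(Na2CO3) = 0.01355 / 2 = 0.006776 mol.
mass = 0.006776 mol x 105.99 g/mol = 0.718 g.

0.718 g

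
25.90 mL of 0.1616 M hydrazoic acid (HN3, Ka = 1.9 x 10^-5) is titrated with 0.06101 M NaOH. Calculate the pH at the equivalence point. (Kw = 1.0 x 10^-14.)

n(HN3) = 0.1616 x 0.02590 = 0.004185 mol; V(NaOH) at equivalence = 0.004185/0.06101 = 0.06860 L.
At equivalence all the acid is converted to N3-; total volume = 0.02590 + 0.06860 = 0.09450 L, so [N3-] = 0.004185/0.09450 = 0.04429 M.
Kb = Kw/Ka = 1.0e-14 / 1.9 x 10^-5 = 5.26e-10.
[OH^-] = sqrt(Kb x [N3-]) = sqrt(5.26e-10 x 0.04429) = 4.83e-6 M.
pOH = 5.32, so pH = 14.00 - 5.32 = 8.68.

8.68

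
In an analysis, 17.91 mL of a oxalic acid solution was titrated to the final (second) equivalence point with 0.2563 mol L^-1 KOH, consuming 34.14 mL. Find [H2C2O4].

n(KOH) = 0.2563 x 0.03414 = 0.008750 mol.
At the final (second) equivalence point, 2 mol OH^- react per mol H2C2O4, so n(H2C2O4) = 0.008750 / 2 = 0.004375 mol.
[H2C2O4] = 0.004375 / 0.01791 L = 0.244 M.

0.244 M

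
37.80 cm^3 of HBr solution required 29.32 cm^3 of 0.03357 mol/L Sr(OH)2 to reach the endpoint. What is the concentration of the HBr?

0.0521 M

n(Sr(OH)2) delivered = 0.03357 x 0.02932 = 0.0009843 mol.
The reaction is 2 HBr + 1 Sr(OH)2, so n(HBr) = 0.0009843 x 2/1 = 0.001969 mol.
[HBr] = 0.001969 mol / 0.03780 L = 0.0521 M.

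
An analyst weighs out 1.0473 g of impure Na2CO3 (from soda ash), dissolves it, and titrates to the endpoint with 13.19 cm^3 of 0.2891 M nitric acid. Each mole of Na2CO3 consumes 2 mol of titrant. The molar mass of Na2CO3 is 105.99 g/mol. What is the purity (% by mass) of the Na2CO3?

n(HNO3) = 0.2891 x 0.01319 = 0.003813 mol.
n(Na2CO3) = 0.003813 / 2 = 0.001907 mol.
mass of Na2CO3 = 0.001907 x 105.99 = 0.2021 g.
% purity = 0.2021 / 1.0473 x 100 = 19.3%.

19.3%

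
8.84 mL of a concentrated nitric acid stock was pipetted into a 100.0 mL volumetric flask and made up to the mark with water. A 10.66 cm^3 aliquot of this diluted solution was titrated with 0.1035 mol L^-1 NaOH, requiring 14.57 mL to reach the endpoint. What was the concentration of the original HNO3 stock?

n(NaOH) = 0.1035 x 0.01457 = 0.001508 mol.
n(HNO3) in the aliquot = 0.001508 mol.
[diluted HNO3] = 0.001508 / 0.01066 = 0.1415 M.
Dilution factor = 100.0/8.840 = 11.31, so [stock] = 0.1415 x 11.31 = 1.60 M.

1.60 M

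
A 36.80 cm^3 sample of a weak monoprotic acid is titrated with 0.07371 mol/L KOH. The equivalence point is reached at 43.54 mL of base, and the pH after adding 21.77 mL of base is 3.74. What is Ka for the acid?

1.8 x 10^-4

21.77 mL is half of the equivalence volume, so this is the half-equivalence point where [HA] = [A^-].
At half-equivalence pH = pKa, so pKa = 3.74.
Ka = 10^(-3.74) = 1.8 x 10^-4.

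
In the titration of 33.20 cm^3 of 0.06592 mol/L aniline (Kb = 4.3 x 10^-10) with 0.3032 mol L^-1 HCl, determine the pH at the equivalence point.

n(C6H5NH2) = 0.06592 x 0.03320 = 0.002189 mol; V(HCl) at equivalence = 0.002189/0.3032 = 0.007218 L.
At equivalence the base is fully converted to C6H5NH3+; total volume = 0.04042 L, so [C6H5NH3+] = 0.002189/0.04042 = 0.05415 M.
Ka(C6H5NH3+) = Kw/Kb = 1.0e-14 / 4.3 x 10^-10 = 2.33e-5.
[H^+] = sqrt(Ka x [C6H5NH3+]) = sqrt(2.33e-5 x 0.05415) = 0.00112 M.
pH = -log(0.00112) = 2.95.

2.95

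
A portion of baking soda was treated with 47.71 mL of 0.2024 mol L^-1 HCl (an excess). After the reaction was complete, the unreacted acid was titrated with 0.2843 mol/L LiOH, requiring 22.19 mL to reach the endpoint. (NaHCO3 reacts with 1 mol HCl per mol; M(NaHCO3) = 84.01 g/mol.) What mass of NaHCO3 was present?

0.281 g

Total n(HCl) added = 0.2024 x 0.04771 = 0.009657 mol.
n(LiOH) used = 0.2843 x 0.02219 = 0.006309 mol, which equals the excess n(HCl).
So n(HCl) consumed by the sample = 0.009657 - 0.006309 = 0.003348 mol.
n(NaHCO3) = 0.003348 / 1 = 0.003348 mol.
mass = 0.003348 mol x 84.01 g/mol = 0.281 g.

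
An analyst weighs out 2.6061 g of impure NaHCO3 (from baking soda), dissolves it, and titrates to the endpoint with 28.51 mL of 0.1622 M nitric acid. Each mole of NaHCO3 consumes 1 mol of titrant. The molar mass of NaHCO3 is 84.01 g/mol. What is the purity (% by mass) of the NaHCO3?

14.9%

n(HNO3) = 0.1622 x 0.02851 = 0.004624 mol.
n(NaHCO3) = 0.004624 / 1 = 0.004624 mol.
mass of NaHCO3 = 0.004624 x 84.01 = 0.3885 g.
% purity = 0.3885 / 2.6061 x 100 = 14.9%.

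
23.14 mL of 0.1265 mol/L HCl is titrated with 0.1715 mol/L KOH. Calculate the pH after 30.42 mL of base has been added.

n(acid) = 0.1265 x 0.02314 = 0.002927 mol; n(KOH) added = 0.1715 x 0.03042 = 0.005217 mol.
Base is in excess by 0.005217 - 0.002927 = 0.002290 mol in a total volume of 0.05356 L.
[OH^-] = 0.002290/0.05356 = 0.04275 M, so pOH = 1.37 and pH = 14.00 - 1.37 = 12.63.

12.63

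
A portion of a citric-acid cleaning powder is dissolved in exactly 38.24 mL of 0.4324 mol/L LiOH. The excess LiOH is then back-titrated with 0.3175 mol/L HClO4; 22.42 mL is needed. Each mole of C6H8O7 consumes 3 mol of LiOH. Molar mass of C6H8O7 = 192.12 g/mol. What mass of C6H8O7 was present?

Total n(LiOH) added = 0.4324 x 0.03824 = 0.01653 mol.
n(HClO4) used = 0.3175 x 0.02242 = 0.007118 mol, which equals the excess n(LiOH).
So n(LiOH) consumed by the sample = 0.01653 - 0.007118 = 0.009417 mol.
n(C6H8O7) = 0.009417 / 3 = 0.003139 mol.
mass = 0.003139 mol x 192.12 g/mol = 0.603 g.

0.603 g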